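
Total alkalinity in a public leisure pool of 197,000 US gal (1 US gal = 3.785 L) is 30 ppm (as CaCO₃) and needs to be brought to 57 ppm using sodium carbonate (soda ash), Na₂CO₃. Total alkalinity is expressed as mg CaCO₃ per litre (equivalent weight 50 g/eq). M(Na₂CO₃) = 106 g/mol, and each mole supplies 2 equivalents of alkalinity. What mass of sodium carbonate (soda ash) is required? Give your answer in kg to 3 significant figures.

Volume: 197,000 US gal × 3.785 L/gal = 745,645 L.
Alkalinity to add: (57 − 30) = 27 mg/L as CaCO₃ × 745,645 L = 20,130 g as CaCO₃.
Equivalents: 20,130 g ÷ 50 g/eq = 402.6 eq.
Each mole of Na₂CO₃ supplies 2 eq, so 402.6 / 2 = 201.3 mol.
Mass: 201.3 mol × 106 g/mol = 21,340 g.

21.3 kg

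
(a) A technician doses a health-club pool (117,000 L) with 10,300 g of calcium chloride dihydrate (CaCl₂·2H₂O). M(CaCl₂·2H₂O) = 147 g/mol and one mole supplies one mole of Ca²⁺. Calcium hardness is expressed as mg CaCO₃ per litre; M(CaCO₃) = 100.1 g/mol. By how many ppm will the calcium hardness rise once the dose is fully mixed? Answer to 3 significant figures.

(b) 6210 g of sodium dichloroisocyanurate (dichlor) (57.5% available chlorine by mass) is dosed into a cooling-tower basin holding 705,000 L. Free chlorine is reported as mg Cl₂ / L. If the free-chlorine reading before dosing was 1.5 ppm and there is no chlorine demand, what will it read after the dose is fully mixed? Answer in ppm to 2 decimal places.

(a) 59.9 ppm; (b) 6.56 ppm

(a) Moles of Ca²⁺: 10,300 g ÷ 147 g/mol = 70.07 mol.
(a) As CaCO₃: 70.07 mol × 100.1 g/mol = 7014 g.
(a) Rise: 7014 g / 117,000 L × 1000 = 59.95 mg/L.

(b) Available chlorine delivered: 6210 g × 0.575 = 3571 g as Cl₂.
(b) Concentration rise: 3571 g / 705,000 L = 5.065 mg/L = 5.06 ppm.
(b) Final FC: 1.5 + 5.06 = 6.56 ppm.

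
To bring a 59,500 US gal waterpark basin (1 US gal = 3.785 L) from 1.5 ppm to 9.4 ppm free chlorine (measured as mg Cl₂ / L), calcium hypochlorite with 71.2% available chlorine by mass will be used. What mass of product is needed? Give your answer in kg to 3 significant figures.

Volume: 59,500 US gal × 3.785 L/gal = 225,208 L.
Chlorine deficit: 9.4 − 1.5 = 7.9 ppm = 7.9 mg/L as Cl₂.
Cl₂ equivalent needed: 7.9 mg/L × 225,208 L = 1,779,000 mg = 1779 g.
Product at 71.2% available chlorine: 1779 / 0.712 = 2499 g.

2.50 kg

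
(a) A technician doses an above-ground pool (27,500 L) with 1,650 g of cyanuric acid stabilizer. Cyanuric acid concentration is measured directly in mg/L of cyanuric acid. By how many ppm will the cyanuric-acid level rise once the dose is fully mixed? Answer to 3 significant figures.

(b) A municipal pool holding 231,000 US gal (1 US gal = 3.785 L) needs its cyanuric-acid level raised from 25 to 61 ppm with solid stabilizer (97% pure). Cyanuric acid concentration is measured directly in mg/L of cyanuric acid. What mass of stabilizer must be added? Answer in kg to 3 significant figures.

(a) Rise: 1,650 g / 27,500 L × 1000 = 60 mg/L.

(b) Volume: 231,000 US gal × 3.785 L/gal = 874,335 L.
(b) CYA to add: (61 − 25) = 36 mg/L × 874,335 L = 31,480 g cyanuric acid.
(b) At 97% purity: 31,480 / 0.97 = 32,450 g product.

(a) 60.0 ppm; (b) 32.4 kg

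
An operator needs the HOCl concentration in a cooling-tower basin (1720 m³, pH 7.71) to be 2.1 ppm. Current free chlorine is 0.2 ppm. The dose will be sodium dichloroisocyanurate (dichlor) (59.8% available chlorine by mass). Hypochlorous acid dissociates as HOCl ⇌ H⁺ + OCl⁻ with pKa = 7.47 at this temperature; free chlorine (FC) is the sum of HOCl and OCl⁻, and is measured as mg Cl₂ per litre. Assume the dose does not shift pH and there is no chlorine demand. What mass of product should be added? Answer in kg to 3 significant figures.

16.0 kg

Volume: 1720 m³ = 1,720,000 L.
[OCl⁻]/[HOCl] = 10^(pH − pKa) = 10^(7.71 − 7.47) = 1.738; fraction as HOCl = 1/(1 + 1.738) = 0.3653.
Free chlorine required for 2.1 ppm HOCl: 2.1 / 0.3653 = 5.749 ppm.
FC to add: 5.749 − 0.2 = 5.549 mg/L as Cl₂.
Cl₂ equivalent: 5.549 mg/L × 1,720,000 L = 9545 g.
Product at 59.8% available Cl: 9545 / 0.598 = 15,960 g.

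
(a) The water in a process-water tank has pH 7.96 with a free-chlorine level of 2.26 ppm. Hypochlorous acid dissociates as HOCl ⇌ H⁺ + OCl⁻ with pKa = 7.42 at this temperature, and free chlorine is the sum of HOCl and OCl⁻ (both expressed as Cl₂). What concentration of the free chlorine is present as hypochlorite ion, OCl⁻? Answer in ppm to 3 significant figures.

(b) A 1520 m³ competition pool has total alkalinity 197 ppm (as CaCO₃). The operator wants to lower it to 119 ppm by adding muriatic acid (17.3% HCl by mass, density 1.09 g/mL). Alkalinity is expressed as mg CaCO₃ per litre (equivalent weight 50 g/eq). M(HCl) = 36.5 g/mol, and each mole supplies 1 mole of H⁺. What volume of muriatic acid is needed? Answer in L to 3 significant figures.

(a) 1.75 ppm; (b) 459 L

(a) [OCl⁻]/[HOCl] = 10^(pH − pKa) = 10^(7.96 − 7.42) = 10^0.54 = 3.467.
(a) Fraction as HOCl = 1 / (1 + 3.467) = 0.2238.
(a) OCl⁻ = (1 − 0.2238) × 2.26 ppm = 1.754 ppm.

(b) Volume: 1520 m³ = 1,520,000 L.
(b) Alkalinity to neutralize: (197 − 119) = 78 mg/L as CaCO₃ × 1,520,000 L = 118,600 g as CaCO₃.
(b) Equivalents of H⁺ required: 118,600 ÷ 50 g/eq = 2371 eq = 2371 mol HCl.
(b) Mass of HCl: 2371 × 36.5 = 86,550 g.
(b) Mass of 17.3% solution: 86,550 / 0.173 = 500,300 g.
(b) Volume: 500,300 g ÷ 1.09 g/mL = 459,000 mL.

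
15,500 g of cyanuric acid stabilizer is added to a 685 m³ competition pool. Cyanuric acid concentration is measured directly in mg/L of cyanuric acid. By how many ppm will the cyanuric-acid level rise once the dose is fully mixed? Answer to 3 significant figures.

Volume: 685 m³ = 685,000 L.
Rise: 15,500 g / 685,000 L × 1000 = 22.63 mg/L.

22.6 ppm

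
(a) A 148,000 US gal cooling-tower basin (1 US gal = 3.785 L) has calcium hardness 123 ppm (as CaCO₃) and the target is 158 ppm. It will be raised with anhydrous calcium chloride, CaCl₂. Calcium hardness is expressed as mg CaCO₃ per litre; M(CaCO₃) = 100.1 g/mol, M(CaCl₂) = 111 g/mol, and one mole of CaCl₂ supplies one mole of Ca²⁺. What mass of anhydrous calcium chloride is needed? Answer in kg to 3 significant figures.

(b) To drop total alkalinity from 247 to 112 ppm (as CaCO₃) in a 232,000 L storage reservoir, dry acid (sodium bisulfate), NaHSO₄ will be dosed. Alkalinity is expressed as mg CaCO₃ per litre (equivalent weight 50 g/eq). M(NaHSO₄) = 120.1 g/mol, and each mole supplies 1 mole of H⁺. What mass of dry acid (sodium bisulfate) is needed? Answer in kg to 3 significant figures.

(a) Volume: 148,000 US gal × 3.785 L/gal = 560,180 L.
(a) Hardness to add: (158 − 123) = 35 mg/L as CaCO₃ × 560,180 L = 19,610 g as CaCO₃.
(a) Moles of Ca²⁺ (1 mol Ca²⁺ ≡ 1 mol CaCO₃): 19,610 / 100.1 g/mol = 195.9 mol.
(a) Mass of CaCl₂: 195.9 × 111 = 21,740 g.

(b) Alkalinity to neutralize: (247 − 112) = 135 mg/L as CaCO₃ × 232,000 L = 31,320 g as CaCO₃.
(b) Equivalents of H⁺ required: 31,320 ÷ 50 g/eq = 626.4 eq = 626.4 mol NaHSO₄.
(b) Mass of NaHSO₄: 626.4 × 120.1 = 75,230 g.

(a) 21.7 kg; (b) 75.2 kg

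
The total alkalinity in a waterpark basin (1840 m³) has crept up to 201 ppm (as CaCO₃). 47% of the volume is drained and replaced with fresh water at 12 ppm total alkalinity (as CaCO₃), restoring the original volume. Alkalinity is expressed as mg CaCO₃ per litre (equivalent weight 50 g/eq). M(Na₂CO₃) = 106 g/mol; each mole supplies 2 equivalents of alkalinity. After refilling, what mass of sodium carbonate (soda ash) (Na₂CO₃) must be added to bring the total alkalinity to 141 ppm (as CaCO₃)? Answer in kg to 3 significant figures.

56.2 kg

Volume: 1840 m³ = 1,840,000 L.
After draining 47% and refilling: 201 × 0.53 + 12 × 0.47 = 112.17 ppm.
Deficit to target: 141 − 112.17 = 28.83 mg/L.
As CaCO₃: 28.83 mg/L × 1,840,000 L = 53,050 g; ÷ 50 g/eq ÷ 2 = 530.5 mol Na₂CO₃.
Mass: 530.5 × 106 = 56,230 g.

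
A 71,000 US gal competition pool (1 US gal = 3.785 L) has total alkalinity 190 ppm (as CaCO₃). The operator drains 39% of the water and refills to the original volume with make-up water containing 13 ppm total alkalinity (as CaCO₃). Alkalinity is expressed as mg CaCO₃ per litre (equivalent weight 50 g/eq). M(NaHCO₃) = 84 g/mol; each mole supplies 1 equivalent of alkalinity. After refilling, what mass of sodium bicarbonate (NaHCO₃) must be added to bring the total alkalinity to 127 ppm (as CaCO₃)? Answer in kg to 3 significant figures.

2.72 kg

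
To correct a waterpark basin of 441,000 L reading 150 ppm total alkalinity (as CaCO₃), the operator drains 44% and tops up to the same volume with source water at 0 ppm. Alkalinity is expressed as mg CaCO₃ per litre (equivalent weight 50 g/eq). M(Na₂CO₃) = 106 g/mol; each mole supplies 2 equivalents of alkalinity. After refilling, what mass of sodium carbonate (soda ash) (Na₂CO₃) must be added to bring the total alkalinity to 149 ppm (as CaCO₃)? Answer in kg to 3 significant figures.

After draining 44% and refilling: 150 × 0.56 + 0 × 0.44 = 84 ppm.
Deficit to target: 149 − 84 = 65 mg/L.
As CaCO₃: 65 mg/L × 441,000 L = 28,660 g; ÷ 50 g/eq ÷ 2 = 286.6 mol Na₂CO₃.
Mass: 286.6 × 106 = 30,380 g.

30.4 kg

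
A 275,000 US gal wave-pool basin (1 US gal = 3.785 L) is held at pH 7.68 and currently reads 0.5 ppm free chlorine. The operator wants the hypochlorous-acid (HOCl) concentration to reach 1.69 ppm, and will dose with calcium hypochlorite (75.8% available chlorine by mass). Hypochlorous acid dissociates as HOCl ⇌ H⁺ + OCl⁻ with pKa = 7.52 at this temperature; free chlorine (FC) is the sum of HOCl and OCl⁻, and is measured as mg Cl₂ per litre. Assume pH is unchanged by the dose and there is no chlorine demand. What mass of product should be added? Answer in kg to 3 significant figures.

Volume: 275,000 US gal × 3.785 L/gal = 1,040,875 L.
[OCl⁻]/[HOCl] = 10^(pH − pKa) = 10^(7.68 − 7.52) = 1.445; fraction as HOCl = 1/(1 + 1.445) = 0.4089.
Free chlorine required for 1.69 ppm HOCl: 1.69 / 0.4089 = 4.133 ppm.
FC to add: 4.133 − 0.5 = 3.633 mg/L as Cl₂.
Cl₂ equivalent: 3.633 mg/L × 1,040,875 L = 3781 g.
Product at 75.8% available Cl: 3781 / 0.758 = 4989 g.

4.99 kg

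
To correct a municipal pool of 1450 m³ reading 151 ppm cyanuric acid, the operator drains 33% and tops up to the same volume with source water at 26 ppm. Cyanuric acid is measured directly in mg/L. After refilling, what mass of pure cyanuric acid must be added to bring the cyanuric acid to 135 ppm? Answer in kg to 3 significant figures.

Volume: 1450 m³ = 1,450,000 L.
After draining 33% and refilling: 151 × 0.67 + 26 × 0.33 = 109.75 ppm.
Deficit to target: 135 − 109.75 = 25.25 mg/L.
Mass: 25.25 mg/L × 1,450,000 L = 36,610 g cyanuric acid.

36.6 kg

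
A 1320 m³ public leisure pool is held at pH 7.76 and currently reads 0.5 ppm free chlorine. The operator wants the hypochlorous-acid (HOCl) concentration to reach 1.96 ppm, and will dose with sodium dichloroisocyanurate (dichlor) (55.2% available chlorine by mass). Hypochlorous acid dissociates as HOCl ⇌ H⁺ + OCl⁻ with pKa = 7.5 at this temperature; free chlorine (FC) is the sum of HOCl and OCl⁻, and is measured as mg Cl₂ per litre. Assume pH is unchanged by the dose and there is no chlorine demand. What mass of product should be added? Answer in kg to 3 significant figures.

12.0 kg

Volume: 1320 m³ = 1,320,000 L.
[OCl⁻]/[HOCl] = 10^(pH − pKa) = 10^(7.76 − 7.5) = 1.82; fraction as HOCl = 1/(1 + 1.82) = 0.3546.
Free chlorine required for 1.96 ppm HOCl: 1.96 / 0.3546 = 5.527 ppm.
FC to add: 5.527 − 0.5 = 5.027 mg/L as Cl₂.
Cl₂ equivalent: 5.027 mg/L × 1,320,000 L = 6635 g.
Product at 55.2% available Cl: 6635 / 0.552 = 12,020 g.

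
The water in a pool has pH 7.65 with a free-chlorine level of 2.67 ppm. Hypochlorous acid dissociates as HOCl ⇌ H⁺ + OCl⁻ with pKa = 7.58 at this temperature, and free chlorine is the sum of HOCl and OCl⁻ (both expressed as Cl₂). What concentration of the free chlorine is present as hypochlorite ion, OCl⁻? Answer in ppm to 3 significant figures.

1.44 ppm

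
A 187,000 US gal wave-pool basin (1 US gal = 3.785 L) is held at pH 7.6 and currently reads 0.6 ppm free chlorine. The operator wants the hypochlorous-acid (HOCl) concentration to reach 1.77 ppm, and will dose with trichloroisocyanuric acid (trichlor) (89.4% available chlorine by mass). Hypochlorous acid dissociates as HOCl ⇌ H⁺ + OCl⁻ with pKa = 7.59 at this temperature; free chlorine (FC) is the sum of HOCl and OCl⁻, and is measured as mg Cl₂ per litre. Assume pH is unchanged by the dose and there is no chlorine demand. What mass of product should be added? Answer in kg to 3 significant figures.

2.36 kg

Volume: 187,000 US gal × 3.785 L/gal = 707,795 L.
[OCl⁻]/[HOCl] = 10^(pH − pKa) = 10^(7.6 − 7.59) = 1.023; fraction as HOCl = 1/(1 + 1.023) = 0.4942.
Free chlorine required for 1.77 ppm HOCl: 1.77 / 0.4942 = 3.581 ppm.
FC to add: 3.581 − 0.6 = 2.981 mg/L as Cl₂.
Cl₂ equivalent: 2.981 mg/L × 707,795 L = 2110 g.
Product at 89.4% available Cl: 2110 / 0.894 = 2360 g.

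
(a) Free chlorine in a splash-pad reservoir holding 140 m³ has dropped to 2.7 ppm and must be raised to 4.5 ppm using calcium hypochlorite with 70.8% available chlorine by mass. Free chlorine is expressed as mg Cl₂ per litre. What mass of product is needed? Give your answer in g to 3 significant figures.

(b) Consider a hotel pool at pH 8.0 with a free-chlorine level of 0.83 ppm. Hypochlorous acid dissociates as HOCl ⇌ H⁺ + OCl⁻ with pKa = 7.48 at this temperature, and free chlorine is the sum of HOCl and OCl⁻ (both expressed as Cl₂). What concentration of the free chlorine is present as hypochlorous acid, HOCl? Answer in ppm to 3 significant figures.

(a) Volume: 140 m³ = 140,000 L.
(a) Chlorine deficit: 4.5 − 2.7 = 1.8 ppm = 1.8 mg/L as Cl₂.
(a) Cl₂ equivalent needed: 1.8 mg/L × 140,000 L = 252,000 mg = 252 g.
(a) Product at 70.8% available chlorine: 252 / 0.708 = 355.9 g.

(b) [OCl⁻]/[HOCl] = 10^(pH − pKa) = 10^(8.0 − 7.48) = 10^0.52 = 3.311.
(b) Fraction as HOCl = 1 / (1 + 3.311) = 0.2319.
(b) HOCl = 0.2319 × 0.83 ppm = 0.1925 ppm.

(a) 356 g; (b) 0.193 ppm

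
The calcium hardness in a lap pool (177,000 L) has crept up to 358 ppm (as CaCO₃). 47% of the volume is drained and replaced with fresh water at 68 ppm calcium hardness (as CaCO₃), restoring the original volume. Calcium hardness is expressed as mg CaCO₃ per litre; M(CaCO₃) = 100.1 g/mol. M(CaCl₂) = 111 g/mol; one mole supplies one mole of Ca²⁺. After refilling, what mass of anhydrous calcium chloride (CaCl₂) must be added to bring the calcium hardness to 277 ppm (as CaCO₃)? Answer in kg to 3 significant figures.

10.9 kg

After draining 47% and refilling: 358 × 0.53 + 68 × 0.47 = 221.7 ppm.
Deficit to target: 277 − 221.7 = 55.3 mg/L.
As CaCO₃: 55.3 mg/L × 177,000 L = 9788 g; ÷ 100.1 = 97.78 mol Ca²⁺.
Mass: 97.78 × 111 = 10,850 g.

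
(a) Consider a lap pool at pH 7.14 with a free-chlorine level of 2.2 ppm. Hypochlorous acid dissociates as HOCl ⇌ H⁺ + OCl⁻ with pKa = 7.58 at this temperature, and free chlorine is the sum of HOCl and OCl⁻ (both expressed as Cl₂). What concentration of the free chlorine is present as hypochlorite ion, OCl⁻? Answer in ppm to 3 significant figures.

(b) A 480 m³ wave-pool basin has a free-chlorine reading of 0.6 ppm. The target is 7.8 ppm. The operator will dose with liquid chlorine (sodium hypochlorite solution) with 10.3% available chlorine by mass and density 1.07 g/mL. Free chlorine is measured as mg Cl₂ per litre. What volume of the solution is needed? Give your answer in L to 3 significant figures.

(a) 0.586 ppm; (b) 31.4 L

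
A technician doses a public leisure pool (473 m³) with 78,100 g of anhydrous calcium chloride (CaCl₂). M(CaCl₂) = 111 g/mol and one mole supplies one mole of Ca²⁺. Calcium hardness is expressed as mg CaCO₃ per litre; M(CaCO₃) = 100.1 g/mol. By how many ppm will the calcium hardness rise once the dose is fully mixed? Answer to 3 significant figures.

149 ppm

Volume: 473 m³ = 473,000 L.
Moles of Ca²⁺: 78,100 g ÷ 111 g/mol = 703.6 mol.
As CaCO₃: 703.6 mol × 100.1 g/mol = 70,430 g.
Rise: 70,430 g / 473,000 L × 1000 = 148.9 mg/L.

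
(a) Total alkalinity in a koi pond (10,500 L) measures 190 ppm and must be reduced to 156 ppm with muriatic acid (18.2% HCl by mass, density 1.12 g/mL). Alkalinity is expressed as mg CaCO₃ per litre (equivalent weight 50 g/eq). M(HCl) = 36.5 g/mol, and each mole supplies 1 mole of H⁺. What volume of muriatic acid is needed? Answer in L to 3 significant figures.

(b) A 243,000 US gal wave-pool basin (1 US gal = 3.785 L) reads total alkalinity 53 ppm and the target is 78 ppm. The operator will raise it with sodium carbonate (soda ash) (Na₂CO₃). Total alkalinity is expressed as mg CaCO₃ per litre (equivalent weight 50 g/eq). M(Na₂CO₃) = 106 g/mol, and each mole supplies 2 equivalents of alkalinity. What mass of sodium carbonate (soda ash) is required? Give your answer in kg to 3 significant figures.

(a) 1.28 L; (b) 24.4 kg

(a) Alkalinity to neutralize: (190 − 156) = 34 mg/L as CaCO₃ × 10,500 L = 357 g as CaCO₃.
(a) Equivalents of H⁺ required: 357 ÷ 50 g/eq = 7.14 eq = 7.14 mol HCl.
(a) Mass of HCl: 7.14 × 36.5 = 260.6 g.
(a) Mass of 18.2% solution: 260.6 / 0.182 = 1432 g.
(a) Volume: 1432 g ÷ 1.12 g/mL = 1279 mL.

(b) Volume: 243,000 US gal × 3.785 L/gal = 919,755 L.
(b) Alkalinity to add: (78 − 53) = 25 mg/L as CaCO₃ × 919,755 L = 22,990 g as CaCO₃.
(b) Equivalents: 22,990 g ÷ 50 g/eq = 459.9 eq.
(b) Each mole of Na₂CO₃ supplies 2 eq, so 459.9 / 2 = 229.9 mol.
(b) Mass: 229.9 mol × 106 g/mol = 24,370 g.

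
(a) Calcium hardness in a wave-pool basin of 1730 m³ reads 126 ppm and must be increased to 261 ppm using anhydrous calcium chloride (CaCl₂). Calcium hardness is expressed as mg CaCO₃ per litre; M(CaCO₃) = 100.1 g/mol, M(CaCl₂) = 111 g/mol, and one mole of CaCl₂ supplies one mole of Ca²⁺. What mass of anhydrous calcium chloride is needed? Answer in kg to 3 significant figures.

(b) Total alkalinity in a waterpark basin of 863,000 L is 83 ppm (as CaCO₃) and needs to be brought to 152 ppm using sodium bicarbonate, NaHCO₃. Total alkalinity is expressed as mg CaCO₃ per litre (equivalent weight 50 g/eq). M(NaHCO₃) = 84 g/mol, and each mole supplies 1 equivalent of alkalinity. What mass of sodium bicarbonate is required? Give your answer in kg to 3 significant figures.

(a) 259 kg; (b) 100 kg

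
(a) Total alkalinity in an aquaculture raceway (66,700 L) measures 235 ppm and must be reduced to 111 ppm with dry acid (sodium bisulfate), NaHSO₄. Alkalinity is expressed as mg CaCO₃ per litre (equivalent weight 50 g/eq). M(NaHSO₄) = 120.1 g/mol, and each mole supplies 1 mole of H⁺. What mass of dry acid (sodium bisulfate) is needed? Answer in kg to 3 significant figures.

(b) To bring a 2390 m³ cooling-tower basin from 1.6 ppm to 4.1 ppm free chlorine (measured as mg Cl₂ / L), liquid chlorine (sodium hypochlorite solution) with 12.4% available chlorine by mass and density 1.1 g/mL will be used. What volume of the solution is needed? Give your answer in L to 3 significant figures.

(a) 19.9 kg; (b) 43.8 L

(a) Alkalinity to neutralize: (235 − 111) = 124 mg/L as CaCO₃ × 66,700 L = 8271 g as CaCO₃.
(a) Equivalents of H⁺ required: 8271 ÷ 50 g/eq = 165.4 eq = 165.4 mol NaHSO₄.
(a) Mass of NaHSO₄: 165.4 × 120.1 = 19,870 g.

(b) Volume: 2390 m³ = 2,390,000 L.
(b) Chlorine deficit: 4.1 − 1.6 = 2.5 ppm = 2.5 mg/L as Cl₂.
(b) Cl₂ equivalent needed: 2.5 mg/L × 2,390,000 L = 5,975,000 mg = 5975 g.
(b) Product at 12.4% available chlorine: 5975 / 0.124 = 48,190 g.
(b) Volume at density 1.1 g/mL: 48,190 g ÷ 1.1 g/mL = 43,800 mL.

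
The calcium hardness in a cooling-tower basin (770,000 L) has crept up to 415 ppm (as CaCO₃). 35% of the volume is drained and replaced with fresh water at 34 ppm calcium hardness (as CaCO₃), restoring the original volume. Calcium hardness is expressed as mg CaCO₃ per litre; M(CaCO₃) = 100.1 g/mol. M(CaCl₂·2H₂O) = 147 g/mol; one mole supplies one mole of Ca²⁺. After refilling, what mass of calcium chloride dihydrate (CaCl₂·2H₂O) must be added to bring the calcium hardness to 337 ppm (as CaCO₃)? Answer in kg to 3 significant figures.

62.6 kg

After draining 35% and refilling: 415 × 0.65 + 34 × 0.35 = 281.65 ppm.
Deficit to target: 337 − 281.65 = 55.35 mg/L.
As CaCO₃: 55.35 mg/L × 770,000 L = 42,620 g; ÷ 100.1 = 425.8 mol Ca²⁺.
Mass: 425.8 × 147 = 62,590 g.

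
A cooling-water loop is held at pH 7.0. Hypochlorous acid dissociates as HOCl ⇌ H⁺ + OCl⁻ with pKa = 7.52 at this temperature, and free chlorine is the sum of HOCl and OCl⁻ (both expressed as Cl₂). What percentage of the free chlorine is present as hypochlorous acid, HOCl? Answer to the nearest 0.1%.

[OCl⁻]/[HOCl] = 10^(pH − pKa) = 10^(7.0 − 7.52) = 10^-0.52 = 0.302.
Fraction as HOCl = 1 / (1 + 0.302) = 0.7681.

76.8%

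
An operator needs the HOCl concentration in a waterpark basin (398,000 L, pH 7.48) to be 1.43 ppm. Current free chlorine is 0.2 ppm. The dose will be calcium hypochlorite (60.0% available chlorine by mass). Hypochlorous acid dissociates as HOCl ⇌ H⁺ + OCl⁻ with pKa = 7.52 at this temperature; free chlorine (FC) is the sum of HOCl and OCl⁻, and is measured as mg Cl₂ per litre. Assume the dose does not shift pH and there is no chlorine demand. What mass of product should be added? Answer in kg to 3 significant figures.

1.68 kg

[OCl⁻]/[HOCl] = 10^(pH − pKa) = 10^(7.48 − 7.52) = 0.912; fraction as HOCl = 1/(1 + 0.912) = 0.523.
Free chlorine required for 1.43 ppm HOCl: 1.43 / 0.523 = 2.734 ppm.
FC to add: 2.734 − 0.2 = 2.534 mg/L as Cl₂.
Cl₂ equivalent: 2.534 mg/L × 398,000 L = 1009 g.
Product at 60.0% available Cl: 1009 / 0.6 = 1681 g.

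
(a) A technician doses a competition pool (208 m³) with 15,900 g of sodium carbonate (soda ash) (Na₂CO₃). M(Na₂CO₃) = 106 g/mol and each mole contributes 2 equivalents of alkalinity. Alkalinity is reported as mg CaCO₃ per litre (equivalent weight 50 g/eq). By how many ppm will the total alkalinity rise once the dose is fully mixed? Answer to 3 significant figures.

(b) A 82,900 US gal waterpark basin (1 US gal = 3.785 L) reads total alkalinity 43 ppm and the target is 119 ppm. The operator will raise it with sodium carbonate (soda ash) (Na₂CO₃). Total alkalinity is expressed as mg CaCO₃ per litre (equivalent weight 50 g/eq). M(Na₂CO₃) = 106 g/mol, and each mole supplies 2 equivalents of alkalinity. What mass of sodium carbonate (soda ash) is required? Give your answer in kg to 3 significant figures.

(a) Volume: 208 m³ = 208,000 L.
(a) Moles of Na₂CO₃: 15,900 g ÷ 106 g/mol = 150 mol → 300 eq of alkalinity.
(a) As CaCO₃: 300 eq × 50 g/eq = 15,000 g.
(a) Rise: 15,000 g / 208,000 L × 1000 = 72.12 mg/L.

(b) Volume: 82,900 US gal × 3.785 L/gal = 313,776 L.
(b) Alkalinity to add: (119 − 43) = 76 mg/L as CaCO₃ × 313,776 L = 23,850 g as CaCO₃.
(b) Equivalents: 23,850 g ÷ 50 g/eq = 476.9 eq.
(b) Each mole of Na₂CO₃ supplies 2 eq, so 476.9 / 2 = 238.5 mol.
(b) Mass: 238.5 mol × 106 g/mol = 25,280 g.

(a) 72.1 ppm; (b) 25.3 kg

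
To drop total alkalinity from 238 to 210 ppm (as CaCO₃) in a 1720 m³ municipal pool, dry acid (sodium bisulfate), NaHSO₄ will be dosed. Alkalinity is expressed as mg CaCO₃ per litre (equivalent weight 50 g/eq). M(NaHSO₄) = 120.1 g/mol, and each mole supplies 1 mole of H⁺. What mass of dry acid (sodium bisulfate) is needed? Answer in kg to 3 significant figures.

Volume: 1720 m³ = 1,720,000 L.
Alkalinity to neutralize: (238 − 210) = 28 mg/L as CaCO₃ × 1,720,000 L = 48,160 g as CaCO₃.
Equivalents of H⁺ required: 48,160 ÷ 50 g/eq = 963.2 eq = 963.2 mol NaHSO₄.
Mass of NaHSO₄: 963.2 × 120.1 = 115,700 g.

116 kg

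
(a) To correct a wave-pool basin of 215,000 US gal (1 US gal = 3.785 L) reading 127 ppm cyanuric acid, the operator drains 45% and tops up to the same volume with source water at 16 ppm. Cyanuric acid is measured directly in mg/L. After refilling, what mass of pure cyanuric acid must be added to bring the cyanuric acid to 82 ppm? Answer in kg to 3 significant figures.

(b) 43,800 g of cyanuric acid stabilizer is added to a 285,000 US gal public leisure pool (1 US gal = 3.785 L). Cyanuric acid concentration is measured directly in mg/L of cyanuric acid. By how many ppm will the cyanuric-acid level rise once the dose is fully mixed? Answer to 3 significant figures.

(a) Volume: 215,000 US gal × 3.785 L/gal = 813,775 L.
(a) After draining 45% and refilling: 127 × 0.55 + 16 × 0.45 = 77.05 ppm.
(a) Deficit to target: 82 − 77.05 = 4.95 mg/L.
(a) Mass: 4.95 mg/L × 813,775 L = 4028 g cyanuric acid.

(b) Volume: 285,000 US gal × 3.785 L/gal = 1,078,725 L.
(b) Rise: 43,800 g / 1,078,725 L × 1000 = 40.6 mg/L.

(a) 4.03 kg; (b) 40.6 ppm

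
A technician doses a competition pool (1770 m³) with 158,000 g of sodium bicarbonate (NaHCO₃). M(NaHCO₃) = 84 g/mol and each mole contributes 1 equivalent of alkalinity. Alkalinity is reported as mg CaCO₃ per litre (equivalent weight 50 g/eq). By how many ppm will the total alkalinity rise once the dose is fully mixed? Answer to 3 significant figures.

53.1 ppm

Volume: 1770 m³ = 1,770,000 L.
Moles of NaHCO₃: 158,000 g ÷ 84 g/mol = 1881 mol → 1881 eq of alkalinity.
As CaCO₃: 1881 eq × 50 g/eq = 94,050 g.
Rise: 94,050 g / 1,770,000 L × 1000 = 53.13 mg/L.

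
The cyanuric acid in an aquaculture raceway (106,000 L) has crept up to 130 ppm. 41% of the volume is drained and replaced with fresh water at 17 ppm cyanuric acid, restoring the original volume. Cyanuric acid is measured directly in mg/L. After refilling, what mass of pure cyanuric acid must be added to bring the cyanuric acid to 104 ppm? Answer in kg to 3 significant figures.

2.15 kg

After draining 41% and refilling: 130 × 0.59 + 17 × 0.41 = 83.67 ppm.
Deficit to target: 104 − 83.67 = 20.33 mg/L.
Mass: 20.33 mg/L × 106,000 L = 2155 g cyanuric acid.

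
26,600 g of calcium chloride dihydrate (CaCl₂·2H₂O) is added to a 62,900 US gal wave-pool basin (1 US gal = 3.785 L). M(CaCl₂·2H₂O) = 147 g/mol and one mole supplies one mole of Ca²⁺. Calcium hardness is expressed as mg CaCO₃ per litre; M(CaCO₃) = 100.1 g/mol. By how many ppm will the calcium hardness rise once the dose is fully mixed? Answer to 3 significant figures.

Volume: 62,900 US gal × 3.785 L/gal = 238,076 L.
Moles of Ca²⁺: 26,600 g ÷ 147 g/mol = 181 mol.
As CaCO₃: 181 mol × 100.1 g/mol = 18,110 g.
Rise: 18,110 g / 238,076 L × 1000 = 76.08 mg/L.

76.1 ppm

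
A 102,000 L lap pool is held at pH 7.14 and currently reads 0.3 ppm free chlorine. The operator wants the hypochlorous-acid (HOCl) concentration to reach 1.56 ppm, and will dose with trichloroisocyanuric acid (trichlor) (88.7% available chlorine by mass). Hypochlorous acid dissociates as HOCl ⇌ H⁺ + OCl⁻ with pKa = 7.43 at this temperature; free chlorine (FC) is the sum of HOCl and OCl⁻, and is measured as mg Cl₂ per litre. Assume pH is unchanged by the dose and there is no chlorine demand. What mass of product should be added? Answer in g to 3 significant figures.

237 g

[OCl⁻]/[HOCl] = 10^(pH − pKa) = 10^(7.14 − 7.43) = 0.5129; fraction as HOCl = 1/(1 + 0.5129) = 0.661.
Free chlorine required for 1.56 ppm HOCl: 1.56 / 0.661 = 2.36 ppm.
FC to add: 2.36 − 0.3 = 2.06 mg/L as Cl₂.
Cl₂ equivalent: 2.06 mg/L × 102,000 L = 210.1 g.
Product at 88.7% available Cl: 210.1 / 0.887 = 236.9 g.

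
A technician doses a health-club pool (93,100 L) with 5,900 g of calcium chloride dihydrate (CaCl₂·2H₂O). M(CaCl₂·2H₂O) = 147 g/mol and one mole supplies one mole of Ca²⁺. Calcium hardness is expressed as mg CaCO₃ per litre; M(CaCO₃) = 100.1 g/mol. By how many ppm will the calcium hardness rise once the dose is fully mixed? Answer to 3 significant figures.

43.2 ppm

Moles of Ca²⁺: 5,900 g ÷ 147 g/mol = 40.14 mol.
As CaCO₃: 40.14 mol × 100.1 g/mol = 4018 g.
Rise: 4018 g / 93,100 L × 1000 = 43.15 mg/L.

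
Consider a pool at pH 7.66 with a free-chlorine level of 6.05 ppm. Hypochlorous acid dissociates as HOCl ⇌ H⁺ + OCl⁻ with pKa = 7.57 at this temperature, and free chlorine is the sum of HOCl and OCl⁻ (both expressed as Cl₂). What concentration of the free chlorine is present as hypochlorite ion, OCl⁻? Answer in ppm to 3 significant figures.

[OCl⁻]/[HOCl] = 10^(pH − pKa) = 10^(7.66 − 7.57) = 10^0.09 = 1.23.
Fraction as HOCl = 1 / (1 + 1.23) = 0.4484.
OCl⁻ = (1 − 0.4484) × 6.05 ppm = 3.337 ppm.

3.34 ppm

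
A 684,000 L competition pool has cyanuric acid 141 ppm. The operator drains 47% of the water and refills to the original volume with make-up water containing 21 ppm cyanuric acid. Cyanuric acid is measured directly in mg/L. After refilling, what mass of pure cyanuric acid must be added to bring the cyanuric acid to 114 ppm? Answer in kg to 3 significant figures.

20.1 kg

After draining 47% and refilling: 141 × 0.53 + 21 × 0.47 = 84.6 ppm.
Deficit to target: 114 − 84.6 = 29.4 mg/L.
Mass: 29.4 mg/L × 684,000 L = 20,110 g cyanuric acid.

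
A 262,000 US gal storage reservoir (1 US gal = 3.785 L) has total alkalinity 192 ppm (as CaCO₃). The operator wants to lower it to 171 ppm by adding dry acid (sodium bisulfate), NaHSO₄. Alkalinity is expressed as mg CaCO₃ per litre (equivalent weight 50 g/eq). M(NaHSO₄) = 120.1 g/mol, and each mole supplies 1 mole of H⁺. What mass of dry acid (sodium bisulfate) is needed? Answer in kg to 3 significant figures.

Volume: 262,000 US gal × 3.785 L/gal = 991,670 L.
Alkalinity to neutralize: (192 − 171) = 21 mg/L as CaCO₃ × 991,670 L = 20,830 g as CaCO₃.
Equivalents of H⁺ required: 20,830 ÷ 50 g/eq = 416.5 eq = 416.5 mol NaHSO₄.
Mass of NaHSO₄: 416.5 × 120.1 = 50,020 g.

50.0 kg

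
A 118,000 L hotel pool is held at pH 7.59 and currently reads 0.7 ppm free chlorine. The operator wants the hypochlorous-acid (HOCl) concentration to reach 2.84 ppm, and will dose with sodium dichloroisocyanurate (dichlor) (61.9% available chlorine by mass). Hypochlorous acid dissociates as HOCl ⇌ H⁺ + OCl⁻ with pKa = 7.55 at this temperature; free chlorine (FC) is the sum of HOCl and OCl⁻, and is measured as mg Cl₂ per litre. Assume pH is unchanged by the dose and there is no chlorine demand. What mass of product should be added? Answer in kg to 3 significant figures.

[OCl⁻]/[HOCl] = 10^(pH − pKa) = 10^(7.59 − 7.55) = 1.096; fraction as HOCl = 1/(1 + 1.096) = 0.477.
Free chlorine required for 2.84 ppm HOCl: 2.84 / 0.477 = 5.954 ppm.
FC to add: 5.954 − 0.7 = 5.254 mg/L as Cl₂.
Cl₂ equivalent: 5.254 mg/L × 118,000 L = 620 g.
Product at 61.9% available Cl: 620 / 0.619 = 1002 g.

1.00 kg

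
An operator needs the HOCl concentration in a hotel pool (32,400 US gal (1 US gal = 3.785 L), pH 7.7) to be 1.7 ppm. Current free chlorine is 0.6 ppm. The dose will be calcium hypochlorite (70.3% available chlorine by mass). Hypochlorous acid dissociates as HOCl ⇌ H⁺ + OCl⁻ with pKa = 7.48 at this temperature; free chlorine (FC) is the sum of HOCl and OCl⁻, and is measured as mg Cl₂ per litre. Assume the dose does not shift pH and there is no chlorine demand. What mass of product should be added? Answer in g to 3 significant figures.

Volume: 32,400 US gal × 3.785 L/gal = 122,634 L.
[OCl⁻]/[HOCl] = 10^(pH − pKa) = 10^(7.7 − 7.48) = 1.66; fraction as HOCl = 1/(1 + 1.66) = 0.376.
Free chlorine required for 1.7 ppm HOCl: 1.7 / 0.376 = 4.521 ppm.
FC to add: 4.521 − 0.6 = 3.921 mg/L as Cl₂.
Cl₂ equivalent: 3.921 mg/L × 122,634 L = 480.9 g.
Product at 70.3% available Cl: 480.9 / 0.703 = 684 g.

684 g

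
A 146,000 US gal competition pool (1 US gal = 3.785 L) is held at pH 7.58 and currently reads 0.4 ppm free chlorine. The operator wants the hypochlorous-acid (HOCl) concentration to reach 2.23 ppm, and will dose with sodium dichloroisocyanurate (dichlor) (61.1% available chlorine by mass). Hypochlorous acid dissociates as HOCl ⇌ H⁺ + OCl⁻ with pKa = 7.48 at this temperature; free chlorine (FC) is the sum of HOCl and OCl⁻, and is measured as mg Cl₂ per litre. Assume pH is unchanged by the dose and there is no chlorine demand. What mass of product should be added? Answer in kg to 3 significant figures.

4.19 kg

Volume: 146,000 US gal × 3.785 L/gal = 552,610 L.
[OCl⁻]/[HOCl] = 10^(pH − pKa) = 10^(7.58 − 7.48) = 1.259; fraction as HOCl = 1/(1 + 1.259) = 0.4427.
Free chlorine required for 2.23 ppm HOCl: 2.23 / 0.4427 = 5.037 ppm.
FC to add: 5.037 − 0.4 = 4.637 mg/L as Cl₂.
Cl₂ equivalent: 4.637 mg/L × 552,610 L = 2563 g.
Product at 61.1% available Cl: 2563 / 0.611 = 4194 g.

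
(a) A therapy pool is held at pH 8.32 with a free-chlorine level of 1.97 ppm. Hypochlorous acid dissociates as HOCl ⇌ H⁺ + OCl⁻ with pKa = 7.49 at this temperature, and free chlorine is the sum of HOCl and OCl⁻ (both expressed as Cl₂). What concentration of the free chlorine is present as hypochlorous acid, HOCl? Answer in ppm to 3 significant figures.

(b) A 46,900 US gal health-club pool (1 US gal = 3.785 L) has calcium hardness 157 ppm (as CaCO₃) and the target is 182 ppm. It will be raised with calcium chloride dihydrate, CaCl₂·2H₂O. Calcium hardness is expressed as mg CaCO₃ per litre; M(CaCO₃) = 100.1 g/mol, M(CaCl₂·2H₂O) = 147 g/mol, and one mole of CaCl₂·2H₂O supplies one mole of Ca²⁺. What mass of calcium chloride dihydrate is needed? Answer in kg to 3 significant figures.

(a) 0.254 ppm; (b) 6.52 kg

(a) [OCl⁻]/[HOCl] = 10^(pH − pKa) = 10^(8.32 − 7.49) = 10^0.83 = 6.761.
(a) Fraction as HOCl = 1 / (1 + 6.761) = 0.1289.
(a) HOCl = 0.1289 × 1.97 ppm = 0.2538 ppm.

(b) Volume: 46,900 US gal × 3.785 L/gal = 177,516 L.
(b) Hardness to add: (182 − 157) = 25 mg/L as CaCO₃ × 177,516 L = 4438 g as CaCO₃.
(b) Moles of Ca²⁺ (1 mol Ca²⁺ ≡ 1 mol CaCO₃): 4438 / 100.1 g/mol = 44.33 mol.
(b) Mass of CaCl₂·2H₂O: 44.33 × 147 = 6517 g.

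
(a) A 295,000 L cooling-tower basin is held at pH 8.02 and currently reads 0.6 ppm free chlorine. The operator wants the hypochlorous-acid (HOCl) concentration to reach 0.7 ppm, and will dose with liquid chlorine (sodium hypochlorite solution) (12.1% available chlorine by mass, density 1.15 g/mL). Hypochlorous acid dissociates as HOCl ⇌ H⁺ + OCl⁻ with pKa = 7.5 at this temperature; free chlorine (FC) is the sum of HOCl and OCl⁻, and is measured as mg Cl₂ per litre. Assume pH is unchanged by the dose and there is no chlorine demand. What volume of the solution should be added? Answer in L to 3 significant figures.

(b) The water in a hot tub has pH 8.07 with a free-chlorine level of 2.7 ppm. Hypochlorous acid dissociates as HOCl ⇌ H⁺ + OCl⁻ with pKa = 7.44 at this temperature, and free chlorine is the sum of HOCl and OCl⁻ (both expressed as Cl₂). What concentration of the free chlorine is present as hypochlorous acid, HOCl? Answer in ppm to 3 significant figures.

(a) [OCl⁻]/[HOCl] = 10^(pH − pKa) = 10^(8.02 − 7.5) = 3.311; fraction as HOCl = 1/(1 + 3.311) = 0.2319.
(a) Free chlorine required for 0.7 ppm HOCl: 0.7 / 0.2319 = 3.018 ppm.
(a) FC to add: 3.018 − 0.6 = 2.418 mg/L as Cl₂.
(a) Cl₂ equivalent: 2.418 mg/L × 295,000 L = 713.3 g.
(a) Product at 12.1% available Cl: 713.3 / 0.121 = 5895 g.
(a) Volume: 5895 g ÷ 1.15 g/mL = 5126 mL.

(b) [OCl⁻]/[HOCl] = 10^(pH − pKa) = 10^(8.07 − 7.44) = 10^0.63 = 4.266.
(b) Fraction as HOCl = 1 / (1 + 4.266) = 0.1899.
(b) HOCl = 0.1899 × 2.7 ppm = 0.5127 ppm.

(a) 5.13 L; (b) 0.513 ppm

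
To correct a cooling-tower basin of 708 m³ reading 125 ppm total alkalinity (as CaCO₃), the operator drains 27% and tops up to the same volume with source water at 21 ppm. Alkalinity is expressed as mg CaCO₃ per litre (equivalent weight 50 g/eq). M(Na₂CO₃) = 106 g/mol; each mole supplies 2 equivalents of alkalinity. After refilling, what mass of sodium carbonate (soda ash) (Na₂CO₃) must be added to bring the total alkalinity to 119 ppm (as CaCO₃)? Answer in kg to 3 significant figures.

Volume: 708 m³ = 708,000 L.
After draining 27% and refilling: 125 × 0.73 + 21 × 0.27 = 96.92 ppm.
Deficit to target: 119 − 96.92 = 22.08 mg/L.
As CaCO₃: 22.08 mg/L × 708,000 L = 15,630 g; ÷ 50 g/eq ÷ 2 = 156.3 mol Na₂CO₃.
Mass: 156.3 × 106 = 16,570 g.

16.6 kg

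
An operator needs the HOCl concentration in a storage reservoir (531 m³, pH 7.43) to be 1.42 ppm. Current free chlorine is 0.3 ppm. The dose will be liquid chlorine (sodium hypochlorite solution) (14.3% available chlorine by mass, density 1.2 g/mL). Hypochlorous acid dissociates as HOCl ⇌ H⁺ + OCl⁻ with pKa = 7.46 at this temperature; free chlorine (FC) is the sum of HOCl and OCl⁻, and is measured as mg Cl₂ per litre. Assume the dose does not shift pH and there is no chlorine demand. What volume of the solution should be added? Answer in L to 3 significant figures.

Volume: 531 m³ = 531,000 L.
[OCl⁻]/[HOCl] = 10^(pH − pKa) = 10^(7.43 − 7.46) = 0.9333; fraction as HOCl = 1/(1 + 0.9333) = 0.5173.
Free chlorine required for 1.42 ppm HOCl: 1.42 / 0.5173 = 2.745 ppm.
FC to add: 2.745 − 0.3 = 2.445 mg/L as Cl₂.
Cl₂ equivalent: 2.445 mg/L × 531,000 L = 1298 g.
Product at 14.3% available Cl: 1298 / 0.143 = 9080 g.
Volume: 9080 g ÷ 1.2 g/mL = 7567 mL.

7.57 L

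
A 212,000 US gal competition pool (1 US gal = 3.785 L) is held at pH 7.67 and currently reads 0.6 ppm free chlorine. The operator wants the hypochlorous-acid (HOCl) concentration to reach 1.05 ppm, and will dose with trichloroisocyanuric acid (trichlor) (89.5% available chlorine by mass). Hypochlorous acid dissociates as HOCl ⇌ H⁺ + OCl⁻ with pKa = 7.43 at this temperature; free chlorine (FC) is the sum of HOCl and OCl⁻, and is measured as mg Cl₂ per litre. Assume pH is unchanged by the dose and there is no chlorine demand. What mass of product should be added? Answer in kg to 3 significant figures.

Volume: 212,000 US gal × 3.785 L/gal = 802,420 L.
[OCl⁻]/[HOCl] = 10^(pH − pKa) = 10^(7.67 − 7.43) = 1.738; fraction as HOCl = 1/(1 + 1.738) = 0.3653.
Free chlorine required for 1.05 ppm HOCl: 1.05 / 0.3653 = 2.875 ppm.
FC to add: 2.875 − 0.6 = 2.275 mg/L as Cl₂.
Cl₂ equivalent: 2.275 mg/L × 802,420 L = 1825 g.
Product at 89.5% available Cl: 1825 / 0.895 = 2039 g.

2.04 kg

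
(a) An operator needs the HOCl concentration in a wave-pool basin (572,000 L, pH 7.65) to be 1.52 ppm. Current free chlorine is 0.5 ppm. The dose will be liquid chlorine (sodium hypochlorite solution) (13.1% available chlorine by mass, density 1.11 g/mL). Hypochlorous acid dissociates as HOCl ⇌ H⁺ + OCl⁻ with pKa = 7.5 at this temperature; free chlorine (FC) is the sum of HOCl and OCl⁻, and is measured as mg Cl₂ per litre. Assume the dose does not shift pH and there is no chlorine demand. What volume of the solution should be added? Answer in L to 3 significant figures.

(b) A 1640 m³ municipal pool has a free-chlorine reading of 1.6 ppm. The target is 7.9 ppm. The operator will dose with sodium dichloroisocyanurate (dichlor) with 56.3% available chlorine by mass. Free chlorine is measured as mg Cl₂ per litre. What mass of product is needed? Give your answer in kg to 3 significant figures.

(a) 12.5 L; (b) 18.4 kg

(a) [OCl⁻]/[HOCl] = 10^(pH − pKa) = 10^(7.65 − 7.5) = 1.413; fraction as HOCl = 1/(1 + 1.413) = 0.4145.
(a) Free chlorine required for 1.52 ppm HOCl: 1.52 / 0.4145 = 3.667 ppm.
(a) FC to add: 3.667 − 0.5 = 3.167 mg/L as Cl₂.
(a) Cl₂ equivalent: 3.167 mg/L × 572,000 L = 1812 g.
(a) Product at 13.1% available Cl: 1812 / 0.131 = 13,830 g.
(a) Volume: 13,830 g ÷ 1.11 g/mL = 12,460 mL.

(b) Volume: 1640 m³ = 1,640,000 L.
(b) Chlorine deficit: 7.9 − 1.6 = 6.3 ppm = 6.3 mg/L as Cl₂.
(b) Cl₂ equivalent needed: 6.3 mg/L × 1,640,000 L = 10,330,000 mg = 10,330 g.
(b) Product at 56.3% available chlorine: 10,330 / 0.563 = 18,350 g.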